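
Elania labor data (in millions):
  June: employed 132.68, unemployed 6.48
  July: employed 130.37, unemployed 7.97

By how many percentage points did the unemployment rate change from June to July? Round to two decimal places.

The unemployment rate changed by +1.10 percentage points.

June: labor force = 132.68 + 6.48 = 139.16; u = 6.48/139.16 = 4.66%.
July: labor force = 130.37 + 7.97 = 138.34; u = 7.97/138.34 = 5.76%.
Change = 5.76% − 4.66% = +1.10 pp.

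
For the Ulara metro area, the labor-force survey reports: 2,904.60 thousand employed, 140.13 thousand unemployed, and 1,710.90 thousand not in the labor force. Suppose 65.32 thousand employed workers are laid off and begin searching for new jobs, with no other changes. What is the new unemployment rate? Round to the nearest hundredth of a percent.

Initially, labor force = 2,904.60 + 140.13 = 3,044.73 thousand, so u = 140.13/3,044.73 = 4.60%.
After the change, employed falls and unemployed rises by 65.32; labor force unchanged → E = 2,839.28, U = 205.45, labor force = 3,044.73 thousand.
New unemployment rate = 205.45 / 3,044.73 = 6.75%.

New unemployment rate ≈ 6.75%.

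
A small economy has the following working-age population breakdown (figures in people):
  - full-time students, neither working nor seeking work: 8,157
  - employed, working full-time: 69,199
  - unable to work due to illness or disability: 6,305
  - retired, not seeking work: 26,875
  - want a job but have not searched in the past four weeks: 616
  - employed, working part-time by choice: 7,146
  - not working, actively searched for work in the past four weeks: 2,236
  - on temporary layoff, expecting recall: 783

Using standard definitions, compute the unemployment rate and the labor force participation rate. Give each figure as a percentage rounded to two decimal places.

Employed = 69,199 + 7,146 = 76,345.
Unemployed = 2,236 + 783 = 3,019 (jobless and actively searching, or on temporary layoff).
Labor force = 76,345 + 3,019 = 79,364.
Not in labor force = 8,157 + 6,305 + 26,875 + 616 = 41,953 (those not working and not actively searching are outside the labor force — including those who want a job but have given up searching).
Civilian working-age population = 79,364 + 41,953 = 121,317.
Unemployment rate = 3,019 / 79,364 = 3.80%.
Labor force participation rate = 79,364 / 121,317 = 65.42%.

Unemployment rate ≈ 3.80%; labor force participation rate ≈ 65.42%.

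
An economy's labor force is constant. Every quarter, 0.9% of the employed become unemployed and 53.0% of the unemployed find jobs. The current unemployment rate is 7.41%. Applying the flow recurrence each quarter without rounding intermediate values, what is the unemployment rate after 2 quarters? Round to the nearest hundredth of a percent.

With a fixed labor force, u_{t+1} = u_t + s·(1−u_t) − f·u_t = u_t·(1−s−f) + s.
Here 1−s−f = 0.461 and s = 0.009.
u_1 = 0.074100 × 0.461 + 0.009 = 0.043160.
u_2 = 0.043160 × 0.461 + 0.009 = 0.028897.

Unemployment rate after two quarters ≈ 2.89%.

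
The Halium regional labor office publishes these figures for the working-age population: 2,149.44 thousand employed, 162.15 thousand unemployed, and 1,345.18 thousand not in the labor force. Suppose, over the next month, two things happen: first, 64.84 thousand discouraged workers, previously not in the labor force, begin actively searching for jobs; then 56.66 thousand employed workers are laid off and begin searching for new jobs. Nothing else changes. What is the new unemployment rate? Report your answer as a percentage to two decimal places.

New unemployment rate ≈ 11.94%.

Initially, labor force = 2,149.44 + 162.15 = 2,311.59 thousand, so u = 162.15/2,311.59 = 7.01%.
After the first change, unemployed and labor force both rise by 64.84 → E = 2,149.44, U = 226.99, labor force = 2,376.43 thousand.
After the second change, employed falls and unemployed rises by 56.66; labor force unchanged → E = 2,092.78, U = 283.65, labor force = 2,376.43 thousand.
New unemployment rate = 283.65 / 2,376.43 = 11.94%.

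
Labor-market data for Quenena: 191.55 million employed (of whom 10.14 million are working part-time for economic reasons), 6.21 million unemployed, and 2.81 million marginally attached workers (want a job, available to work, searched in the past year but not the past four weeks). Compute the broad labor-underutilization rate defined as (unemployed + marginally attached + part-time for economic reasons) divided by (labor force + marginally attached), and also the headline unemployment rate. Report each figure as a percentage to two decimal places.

Labor force = 191.55 + 6.21 = 197.76 million.
Numerator = 6.21 + 2.81 + 10.14 = 19.16 million.
Denominator = 197.76 + 2.81 = 200.57 million.
Broad rate = 19.16 / 200.57 = 9.55%.
Headline unemployment rate = 6.21 / 197.76 = 3.14%.

Broad underutilization rate ≈ 9.55%; headline unemployment rate ≈ 3.14%.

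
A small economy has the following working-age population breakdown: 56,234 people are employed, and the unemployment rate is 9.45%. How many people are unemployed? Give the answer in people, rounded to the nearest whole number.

Let U be the number unemployed. The labor force is E + U, and U/(E+U) = 0.0945.
So U = 0.0945 × 56,234 / (1 − 0.0945) = 5314.11 / 0.9055 ≈ 5,869.

About 5,869 are unemployed.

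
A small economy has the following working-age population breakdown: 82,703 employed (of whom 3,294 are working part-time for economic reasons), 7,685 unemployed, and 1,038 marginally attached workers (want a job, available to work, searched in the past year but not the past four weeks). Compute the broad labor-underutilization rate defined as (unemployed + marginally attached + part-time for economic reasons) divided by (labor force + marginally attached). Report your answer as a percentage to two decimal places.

Labor force = 82,703 + 7,685 = 90,388.
Numerator = 7,685 + 1,038 + 3,294 = 12,017.
Denominator = 90,388 + 1,038 = 91,426.
Broad rate = 12,017 / 91,426 = 13.14%.

Broad underutilization rate ≈ 13.14%.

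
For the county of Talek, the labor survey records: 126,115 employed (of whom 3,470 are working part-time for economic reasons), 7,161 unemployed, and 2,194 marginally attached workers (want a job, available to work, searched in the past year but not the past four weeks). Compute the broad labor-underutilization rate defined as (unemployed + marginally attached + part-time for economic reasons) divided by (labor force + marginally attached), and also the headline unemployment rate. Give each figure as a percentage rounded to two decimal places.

Labor force = 126,115 + 7,161 = 133,276.
Numerator = 7,161 + 2,194 + 3,470 = 12,825.
Denominator = 133,276 + 2,194 = 135,470.
Broad rate = 12,825 / 135,470 = 9.47%.
Headline unemployment rate = 7,161 / 133,276 = 5.37%.

Broad underutilization rate ≈ 9.47%; headline unemployment rate ≈ 5.37%.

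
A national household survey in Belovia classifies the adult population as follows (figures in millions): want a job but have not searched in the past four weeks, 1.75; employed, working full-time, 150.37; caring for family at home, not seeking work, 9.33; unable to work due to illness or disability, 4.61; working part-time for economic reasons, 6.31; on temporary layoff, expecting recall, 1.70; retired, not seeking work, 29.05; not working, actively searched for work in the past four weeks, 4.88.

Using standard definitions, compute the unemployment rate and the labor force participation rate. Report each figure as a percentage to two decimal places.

Employed = 150.37 + 6.31 = 156.68 million (anyone who worked, including part-time for economic reasons, counts as employed).
Unemployed = 1.70 + 4.88 = 6.58 million (jobless and actively searching, or on temporary layoff).
Labor force = 156.68 + 6.58 = 163.26 million.
Not in labor force = 1.75 + 9.33 + 4.61 + 29.05 = 44.74 million (those not working and not actively searching are outside the labor force — including those who want a job but have given up searching).
Civilian working-age population = 163.26 + 44.74 = 208.00 million.
Unemployment rate = 6.58 / 163.26 = 4.03%.
Labor force participation rate = 163.26 / 208.00 = 78.49%.

Unemployment rate ≈ 4.03%; labor force participation rate ≈ 78.49%.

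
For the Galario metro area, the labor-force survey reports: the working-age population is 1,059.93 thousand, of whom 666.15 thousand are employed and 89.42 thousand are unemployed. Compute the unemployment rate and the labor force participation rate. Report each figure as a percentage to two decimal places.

Unemployment rate ≈ 11.83%; labor force participation rate ≈ 71.28%.

Labor force = employed + unemployed = 666.15 + 89.42 = 755.57 thousand.
Unemployment rate = 89.42 / 755.57 = 11.83%.
Labor force participation rate = 755.57 / 1,059.93 = 71.28%.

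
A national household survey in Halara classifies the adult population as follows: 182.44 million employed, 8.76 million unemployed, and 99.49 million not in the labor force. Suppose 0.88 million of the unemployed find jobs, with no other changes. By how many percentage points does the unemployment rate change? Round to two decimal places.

The unemployment rate changes by −0.46 percentage points.

Initially, labor force = 182.44 + 8.76 = 191.20 million, so u = 8.76/191.20 = 4.58%.
After the change, unemployed falls and employed rises by 0.88; labor force unchanged → E = 183.32, U = 7.88, labor force = 191.20 million.
New unemployment rate = 7.88 / 191.20 = 4.12%.
Change = 4.12% − 4.58% = −0.46 percentage points.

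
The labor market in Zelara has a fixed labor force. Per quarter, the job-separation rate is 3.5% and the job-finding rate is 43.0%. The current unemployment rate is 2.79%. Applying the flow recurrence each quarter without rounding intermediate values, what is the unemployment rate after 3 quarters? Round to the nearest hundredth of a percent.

With a fixed labor force, u_{t+1} = u_t + s·(1−u_t) − f·u_t = u_t·(1−s−f) + s.
Here 1−s−f = 0.535 and s = 0.035.
u_1 = 0.027900 × 0.535 + 0.035 = 0.049927.
u_2 = 0.049927 × 0.535 + 0.035 = 0.061711.
u_3 = 0.061711 × 0.535 + 0.035 = 0.068015.

Unemployment rate after three quarters ≈ 6.80%.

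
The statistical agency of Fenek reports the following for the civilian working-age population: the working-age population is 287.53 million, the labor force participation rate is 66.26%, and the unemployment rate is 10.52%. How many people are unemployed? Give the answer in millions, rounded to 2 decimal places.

About 20.04 million are unemployed.

Labor force = 0.6626 × 287.53 = 190.52 million.
Unemployed = 0.1052 × 190.52 ≈ 20.04 million.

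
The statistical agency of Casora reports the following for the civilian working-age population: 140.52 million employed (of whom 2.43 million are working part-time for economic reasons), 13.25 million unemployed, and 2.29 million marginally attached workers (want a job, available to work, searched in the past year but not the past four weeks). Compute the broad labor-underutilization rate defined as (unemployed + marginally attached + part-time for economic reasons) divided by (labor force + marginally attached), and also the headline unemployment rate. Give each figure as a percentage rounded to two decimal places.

Broad underutilization rate ≈ 11.51%; headline unemployment rate ≈ 8.62%.

Labor force = 140.52 + 13.25 = 153.77 million.
Numerator = 13.25 + 2.29 + 2.43 = 17.97 million.
Denominator = 153.77 + 2.29 = 156.06 million.
Broad rate = 17.97 / 156.06 = 11.51%.
Headline unemployment rate = 13.25 / 153.77 = 8.62%.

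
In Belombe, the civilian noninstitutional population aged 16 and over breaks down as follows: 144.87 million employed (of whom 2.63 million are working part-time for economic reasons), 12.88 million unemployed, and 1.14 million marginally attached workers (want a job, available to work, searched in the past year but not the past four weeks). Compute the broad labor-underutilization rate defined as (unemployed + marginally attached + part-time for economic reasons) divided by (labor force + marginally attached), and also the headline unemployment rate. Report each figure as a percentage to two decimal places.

Labor force = 144.87 + 12.88 = 157.75 million.
Numerator = 12.88 + 1.14 + 2.63 = 16.65 million.
Denominator = 157.75 + 1.14 = 158.89 million.
Broad rate = 16.65 / 158.89 = 10.48%.
Headline unemployment rate = 12.88 / 157.75 = 8.16%.

Broad underutilization rate ≈ 10.48%; headline unemployment rate ≈ 8.16%.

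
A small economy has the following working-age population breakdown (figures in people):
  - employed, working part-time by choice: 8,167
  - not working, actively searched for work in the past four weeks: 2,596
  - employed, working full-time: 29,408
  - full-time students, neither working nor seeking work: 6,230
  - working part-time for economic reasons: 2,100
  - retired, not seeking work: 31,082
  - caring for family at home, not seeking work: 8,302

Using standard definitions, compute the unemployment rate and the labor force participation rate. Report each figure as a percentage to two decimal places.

Employed = 8,167 + 29,408 + 2,100 = 39,675 (anyone who worked, including part-time for economic reasons, counts as employed).
Unemployed = 2,596.
Labor force = 39,675 + 2,596 = 42,271.
Not in labor force = 6,230 + 31,082 + 8,302 = 45,614 (those not working and not actively searching are outside the labor force).
Civilian working-age population = 42,271 + 45,614 = 87,885.
Unemployment rate = 2,596 / 42,271 = 6.14%.
Labor force participation rate = 42,271 / 87,885 = 48.10%.

Unemployment rate ≈ 6.14%; labor force participation rate ≈ 48.10%.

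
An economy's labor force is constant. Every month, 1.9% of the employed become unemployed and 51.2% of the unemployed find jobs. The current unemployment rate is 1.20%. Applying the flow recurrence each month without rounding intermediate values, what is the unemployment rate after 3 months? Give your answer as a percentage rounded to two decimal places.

With a fixed labor force, u_{t+1} = u_t + s·(1−u_t) − f·u_t = u_t·(1−s−f) + s.
Here 1−s−f = 0.469 and s = 0.019.
u_1 = 0.012000 × 0.469 + 0.019 = 0.024628.
u_2 = 0.024628 × 0.469 + 0.019 = 0.030551.
u_3 = 0.030551 × 0.469 + 0.019 = 0.033328.

Unemployment rate after three months ≈ 3.33%.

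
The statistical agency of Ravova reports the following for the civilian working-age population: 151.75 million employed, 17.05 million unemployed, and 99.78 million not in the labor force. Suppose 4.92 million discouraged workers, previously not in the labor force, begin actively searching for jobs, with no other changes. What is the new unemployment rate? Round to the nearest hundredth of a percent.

New unemployment rate ≈ 12.65%.

Initially, labor force = 151.75 + 17.05 = 168.80 million, so u = 17.05/168.80 = 10.10%.
After the change, unemployed and labor force both rise by 4.92 → E = 151.75, U = 21.97, labor force = 173.72 million.
New unemployment rate = 21.97 / 173.72 = 12.65%.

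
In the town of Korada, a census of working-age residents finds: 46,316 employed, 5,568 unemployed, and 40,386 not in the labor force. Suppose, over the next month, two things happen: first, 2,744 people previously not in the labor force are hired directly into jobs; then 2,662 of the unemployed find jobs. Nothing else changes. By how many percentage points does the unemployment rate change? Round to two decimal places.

The unemployment rate changes by −5.41 percentage points.

Initially, labor force = 46,316 + 5,568 = 51,884, so u = 5,568/51,884 = 10.73%.
After the first change, employed and labor force both rise by 2,744; unemployed unchanged → E = 49,060, U = 5,568, labor force = 54,628.
After the second change, unemployed falls and employed rises by 2,662; labor force unchanged → E = 51,722, U = 2,906, labor force = 54,628.
New unemployment rate = 2,906 / 54,628 = 5.32%.
Change = 5.32% − 10.73% = −5.41 percentage points.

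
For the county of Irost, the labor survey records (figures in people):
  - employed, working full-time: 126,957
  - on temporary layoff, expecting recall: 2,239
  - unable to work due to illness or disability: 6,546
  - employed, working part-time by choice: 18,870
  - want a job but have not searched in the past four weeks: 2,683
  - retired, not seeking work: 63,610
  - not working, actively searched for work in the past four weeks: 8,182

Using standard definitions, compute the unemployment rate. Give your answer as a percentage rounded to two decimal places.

Unemployment rate ≈ 6.67%.

Employed = 126,957 + 18,870 = 145,827.
Unemployed = 2,239 + 8,182 = 10,421 (jobless and actively searching, or on temporary layoff).
Labor force = 145,827 + 10,421 = 156,248.
Unemployment rate = 10,421 / 156,248 = 6.67%.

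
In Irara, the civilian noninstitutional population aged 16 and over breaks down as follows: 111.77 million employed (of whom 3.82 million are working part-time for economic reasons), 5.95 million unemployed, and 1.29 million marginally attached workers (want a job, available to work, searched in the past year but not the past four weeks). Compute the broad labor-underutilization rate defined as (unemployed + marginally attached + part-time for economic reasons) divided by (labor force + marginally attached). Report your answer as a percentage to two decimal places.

Labor force = 111.77 + 5.95 = 117.72 million.
Numerator = 5.95 + 1.29 + 3.82 = 11.06 million.
Denominator = 117.72 + 1.29 = 119.01 million.
Broad rate = 11.06 / 119.01 = 9.29%.

Broad underutilization rate ≈ 9.29%.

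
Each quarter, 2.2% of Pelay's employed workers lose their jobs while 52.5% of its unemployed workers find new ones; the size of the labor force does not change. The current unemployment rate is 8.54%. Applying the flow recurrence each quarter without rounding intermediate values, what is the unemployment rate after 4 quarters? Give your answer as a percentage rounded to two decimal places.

Unemployment rate after four quarters ≈ 4.21%.

With a fixed labor force, u_{t+1} = u_t + s·(1−u_t) − f·u_t = u_t·(1−s−f) + s.
Here 1−s−f = 0.453 and s = 0.022.
u_1 = 0.085400 × 0.453 + 0.022 = 0.060686.
u_2 = 0.060686 × 0.453 + 0.022 = 0.049491.
u_3 = 0.049491 × 0.453 + 0.022 = 0.044419.
u_4 = 0.044419 × 0.453 + 0.022 = 0.042122.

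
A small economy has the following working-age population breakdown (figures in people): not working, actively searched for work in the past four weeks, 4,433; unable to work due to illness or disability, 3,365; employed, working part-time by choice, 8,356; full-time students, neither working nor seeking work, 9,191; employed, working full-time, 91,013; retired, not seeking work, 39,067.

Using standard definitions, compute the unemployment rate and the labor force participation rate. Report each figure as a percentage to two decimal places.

Unemployment rate ≈ 4.27%; labor force participation rate ≈ 66.79%.

Employed = 8,356 + 91,013 = 99,369.
Unemployed = 4,433.
Labor force = 99,369 + 4,433 = 103,802.
Not in labor force = 3,365 + 9,191 + 39,067 = 51,623 (those not working and not actively searching are outside the labor force).
Civilian working-age population = 103,802 + 51,623 = 155,425.
Unemployment rate = 4,433 / 103,802 = 4.27%.
Labor force participation rate = 103,802 / 155,425 = 66.79%.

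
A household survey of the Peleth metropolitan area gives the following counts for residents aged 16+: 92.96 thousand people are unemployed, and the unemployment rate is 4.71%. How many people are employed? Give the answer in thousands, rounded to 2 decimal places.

Labor force = U / u = 92.96 / 0.0471 ≈ 1,973.67 thousand.
Employed = labor force − unemployed = 1,973.67 − 92.96 = 1,880.71 thousand.

About 1,880.71 thousand are employed.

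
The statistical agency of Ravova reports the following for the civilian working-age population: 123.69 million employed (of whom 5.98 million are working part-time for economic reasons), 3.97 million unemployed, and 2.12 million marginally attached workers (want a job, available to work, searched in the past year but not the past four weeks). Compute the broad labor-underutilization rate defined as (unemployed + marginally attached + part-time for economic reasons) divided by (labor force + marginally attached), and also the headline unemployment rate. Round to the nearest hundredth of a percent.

Broad underutilization rate ≈ 9.30%; headline unemployment rate ≈ 3.11%.

Labor force = 123.69 + 3.97 = 127.66 million.
Numerator = 3.97 + 2.12 + 5.98 = 12.07 million.
Denominator = 127.66 + 2.12 = 129.78 million.
Broad rate = 12.07 / 129.78 = 9.30%.
Headline unemployment rate = 3.97 / 127.66 = 3.11%.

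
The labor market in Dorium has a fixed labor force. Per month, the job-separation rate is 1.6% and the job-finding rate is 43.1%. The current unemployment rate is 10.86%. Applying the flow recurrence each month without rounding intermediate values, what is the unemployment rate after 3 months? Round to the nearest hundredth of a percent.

With a fixed labor force, u_{t+1} = u_t + s·(1−u_t) − f·u_t = u_t·(1−s−f) + s.
Here 1−s−f = 0.553 and s = 0.016.
u_1 = 0.108600 × 0.553 + 0.016 = 0.076056.
u_2 = 0.076056 × 0.553 + 0.016 = 0.058059.
u_3 = 0.058059 × 0.553 + 0.016 = 0.048107.

Unemployment rate after three months ≈ 4.81%.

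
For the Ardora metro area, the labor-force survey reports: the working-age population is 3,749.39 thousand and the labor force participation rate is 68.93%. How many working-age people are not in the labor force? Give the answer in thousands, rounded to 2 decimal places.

Share not in the labor force = 1 − 0.6893 = 0.3107.
Not in labor force = 0.3107 × 3,749.39 ≈ 1,164.94 thousand.

About 1,164.94 thousand are not in the labor force.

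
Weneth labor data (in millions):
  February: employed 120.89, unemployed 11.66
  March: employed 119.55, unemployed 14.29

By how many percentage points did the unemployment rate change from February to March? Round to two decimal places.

The unemployment rate changed by +1.88 percentage points.

February: labor force = 120.89 + 11.66 = 132.55; u = 11.66/132.55 = 8.80%.
March: labor force = 119.55 + 14.29 = 133.84; u = 14.29/133.84 = 10.68%.
Change = 10.68% − 8.80% = +1.88 pp.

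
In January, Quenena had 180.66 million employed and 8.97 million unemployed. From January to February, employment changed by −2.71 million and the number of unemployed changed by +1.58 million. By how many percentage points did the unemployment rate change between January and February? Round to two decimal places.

January: labor force = 180.66 + 8.97 = 189.63; u = 8.97/189.63 = 4.73%.
February: labor force = 177.95 + 10.55 = 188.50; u = 10.55/188.50 = 5.60%.
Change = 5.60% − 4.73% = +0.87 pp.

The unemployment rate changed by +0.87 percentage points.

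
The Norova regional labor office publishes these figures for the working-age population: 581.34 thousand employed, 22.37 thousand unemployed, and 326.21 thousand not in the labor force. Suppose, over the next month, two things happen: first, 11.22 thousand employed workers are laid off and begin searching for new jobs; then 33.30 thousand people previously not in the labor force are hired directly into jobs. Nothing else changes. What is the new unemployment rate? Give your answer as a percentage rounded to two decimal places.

New unemployment rate ≈ 5.27%.

Initially, labor force = 581.34 + 22.37 = 603.71 thousand, so u = 22.37/603.71 = 3.71%.
After the first change, employed falls and unemployed rises by 11.22; labor force unchanged → E = 570.12, U = 33.59, labor force = 603.71 thousand.
After the second change, employed and labor force both rise by 33.30; unemployed unchanged → E = 603.42, U = 33.59, labor force = 637.01 thousand.
New unemployment rate = 33.59 / 637.01 = 5.27%.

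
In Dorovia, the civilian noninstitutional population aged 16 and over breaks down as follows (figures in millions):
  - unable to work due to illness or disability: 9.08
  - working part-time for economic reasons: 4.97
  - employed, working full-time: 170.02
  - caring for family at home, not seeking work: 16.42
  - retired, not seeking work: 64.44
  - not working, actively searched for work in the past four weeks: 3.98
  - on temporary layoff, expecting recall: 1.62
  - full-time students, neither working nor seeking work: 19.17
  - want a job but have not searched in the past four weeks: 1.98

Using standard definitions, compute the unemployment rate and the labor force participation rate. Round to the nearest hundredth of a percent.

Unemployment rate ≈ 3.10%; labor force participation rate ≈ 61.91%.

Employed = 4.97 + 170.02 = 174.99 million (anyone who worked, including part-time for economic reasons, counts as employed).
Unemployed = 3.98 + 1.62 = 5.60 million (jobless and actively searching, or on temporary layoff).
Labor force = 174.99 + 5.60 = 180.59 million.
Not in labor force = 9.08 + 16.42 + 64.44 + 19.17 + 1.98 = 111.09 million (those not working and not actively searching are outside the labor force — including those who want a job but have given up searching).
Civilian working-age population = 180.59 + 111.09 = 291.68 million.
Unemployment rate = 5.60 / 180.59 = 3.10%.
Labor force participation rate = 180.59 / 291.68 = 61.91%.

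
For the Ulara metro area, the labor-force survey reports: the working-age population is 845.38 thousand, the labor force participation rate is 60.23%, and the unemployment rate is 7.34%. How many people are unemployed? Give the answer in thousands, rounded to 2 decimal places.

About 37.37 thousand are unemployed.

Labor force = 0.6023 × 845.38 = 509.17 thousand.
Unemployed = 0.0734 × 509.17 ≈ 37.37 thousand.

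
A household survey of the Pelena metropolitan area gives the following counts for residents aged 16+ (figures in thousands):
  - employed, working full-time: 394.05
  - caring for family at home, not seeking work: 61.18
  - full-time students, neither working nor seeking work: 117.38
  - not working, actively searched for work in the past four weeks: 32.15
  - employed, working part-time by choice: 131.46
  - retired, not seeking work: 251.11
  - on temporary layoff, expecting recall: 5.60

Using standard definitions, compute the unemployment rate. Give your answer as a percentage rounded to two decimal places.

Employed = 394.05 + 131.46 = 525.51 thousand.
Unemployed = 32.15 + 5.60 = 37.75 thousand (jobless and actively searching, or on temporary layoff).
Labor force = 525.51 + 37.75 = 563.26 thousand.
Unemployment rate = 37.75 / 563.26 = 6.70%.

Unemployment rate ≈ 6.70%.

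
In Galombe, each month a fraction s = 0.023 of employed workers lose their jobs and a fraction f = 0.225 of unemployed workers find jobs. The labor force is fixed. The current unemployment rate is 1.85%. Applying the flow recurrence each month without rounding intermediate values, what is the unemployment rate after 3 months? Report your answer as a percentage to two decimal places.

Unemployment rate after three months ≈ 6.12%.

With a fixed labor force, u_{t+1} = u_t + s·(1−u_t) − f·u_t = u_t·(1−s−f) + s.
Here 1−s−f = 0.752 and s = 0.023.
u_1 = 0.018500 × 0.752 + 0.023 = 0.036912.
u_2 = 0.036912 × 0.752 + 0.023 = 0.050758.
u_3 = 0.050758 × 0.752 + 0.023 = 0.061170.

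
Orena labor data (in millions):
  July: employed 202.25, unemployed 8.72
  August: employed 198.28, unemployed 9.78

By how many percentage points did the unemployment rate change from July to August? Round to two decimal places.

The unemployment rate changed by +0.57 percentage points.

July: labor force = 202.25 + 8.72 = 210.97; u = 8.72/210.97 = 4.13%.
August: labor force = 198.28 + 9.78 = 208.06; u = 9.78/208.06 = 4.70%.
Change = 4.70% − 4.13% = +0.57 pp.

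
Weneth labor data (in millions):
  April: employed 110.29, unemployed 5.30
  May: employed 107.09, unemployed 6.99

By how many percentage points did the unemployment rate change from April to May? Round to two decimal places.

April: labor force = 110.29 + 5.30 = 115.59; u = 5.30/115.59 = 4.59%.
May: labor force = 107.09 + 6.99 = 114.08; u = 6.99/114.08 = 6.13%.
Change = 6.13% − 4.59% = +1.54 pp.

The unemployment rate changed by +1.54 percentage points.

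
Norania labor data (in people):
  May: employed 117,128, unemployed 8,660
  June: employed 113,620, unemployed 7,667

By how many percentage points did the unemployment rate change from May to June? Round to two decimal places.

The unemployment rate changed by −0.56 percentage points.

May: labor force = 117,128 + 8,660 = 125,788; u = 8,660/125,788 = 6.88%.
June: labor force = 113,620 + 7,667 = 121,287; u = 7,667/121,287 = 6.32%.
Change = 6.32% − 6.88% = −0.56 pp.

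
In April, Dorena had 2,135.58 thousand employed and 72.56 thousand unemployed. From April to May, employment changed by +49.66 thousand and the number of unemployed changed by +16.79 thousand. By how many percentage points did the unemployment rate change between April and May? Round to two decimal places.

The unemployment rate changed by +0.64 percentage points.

April: labor force = 2,135.58 + 72.56 = 2,208.14; u = 72.56/2,208.14 = 3.29%.
May: labor force = 2,185.24 + 89.35 = 2,274.59; u = 89.35/2,274.59 = 3.93%.
Change = 3.93% − 3.29% = +0.64 pp.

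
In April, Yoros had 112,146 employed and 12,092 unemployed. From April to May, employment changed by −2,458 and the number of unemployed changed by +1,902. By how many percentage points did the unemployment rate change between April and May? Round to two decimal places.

The unemployment rate changed by +1.58 percentage points.

April: labor force = 112,146 + 12,092 = 124,238; u = 12,092/124,238 = 9.73%.
May: labor force = 109,688 + 13,994 = 123,682; u = 13,994/123,682 = 11.31%.
Change = 11.31% − 9.73% = +1.58 pp.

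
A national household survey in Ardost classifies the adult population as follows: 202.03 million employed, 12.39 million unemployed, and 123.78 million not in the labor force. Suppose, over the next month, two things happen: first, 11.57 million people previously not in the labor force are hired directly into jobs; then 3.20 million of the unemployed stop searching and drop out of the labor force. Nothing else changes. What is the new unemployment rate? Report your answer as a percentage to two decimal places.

New unemployment rate ≈ 4.12%.

Initially, labor force = 202.03 + 12.39 = 214.42 million, so u = 12.39/214.42 = 5.78%.
After the first change, employed and labor force both rise by 11.57; unemployed unchanged → E = 213.60, U = 12.39, labor force = 225.99 million.
After the second change, unemployed and labor force both fall by 3.20 → E = 213.60, U = 9.19, labor force = 222.79 million.
New unemployment rate = 9.19 / 222.79 = 4.12%.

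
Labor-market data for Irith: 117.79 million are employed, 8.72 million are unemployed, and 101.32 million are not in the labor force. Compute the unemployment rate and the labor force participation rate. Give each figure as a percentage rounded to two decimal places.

Unemployment rate ≈ 6.89%; labor force participation rate ≈ 55.53%.

Labor force = employed + unemployed = 117.79 + 8.72 = 126.51 million.
Working-age population = 126.51 + 101.32 = 227.83 million.
Unemployment rate = 8.72 / 126.51 = 6.89%.
Labor force participation rate = 126.51 / 227.83 = 55.53%.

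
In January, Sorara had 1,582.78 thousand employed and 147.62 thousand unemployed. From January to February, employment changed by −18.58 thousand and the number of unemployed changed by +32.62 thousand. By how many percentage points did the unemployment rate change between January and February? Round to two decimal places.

The unemployment rate changed by +1.80 percentage points.

January: labor force = 1,582.78 + 147.62 = 1,730.40; u = 147.62/1,730.40 = 8.53%.
February: labor force = 1,564.20 + 180.24 = 1,744.44; u = 180.24/1,744.44 = 10.33%.
Change = 10.33% − 8.53% = +1.80 pp.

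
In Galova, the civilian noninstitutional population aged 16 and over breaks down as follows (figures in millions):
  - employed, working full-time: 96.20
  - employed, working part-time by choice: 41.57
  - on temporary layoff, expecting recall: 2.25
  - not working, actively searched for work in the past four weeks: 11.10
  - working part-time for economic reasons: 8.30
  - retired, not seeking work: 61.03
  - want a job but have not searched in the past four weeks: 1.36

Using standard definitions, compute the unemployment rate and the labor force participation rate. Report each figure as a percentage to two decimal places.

Employed = 96.20 + 41.57 + 8.30 = 146.07 million (anyone who worked, including part-time for economic reasons, counts as employed).
Unemployed = 2.25 + 11.10 = 13.35 million (jobless and actively searching, or on temporary layoff).
Labor force = 146.07 + 13.35 = 159.42 million.
Not in labor force = 61.03 + 1.36 = 62.39 million (those not working and not actively searching are outside the labor force — including those who want a job but have given up searching).
Civilian working-age population = 159.42 + 62.39 = 221.81 million.
Unemployment rate = 13.35 / 159.42 = 8.37%.
Labor force participation rate = 159.42 / 221.81 = 71.87%.

Unemployment rate ≈ 8.37%; labor force participation rate ≈ 71.87%.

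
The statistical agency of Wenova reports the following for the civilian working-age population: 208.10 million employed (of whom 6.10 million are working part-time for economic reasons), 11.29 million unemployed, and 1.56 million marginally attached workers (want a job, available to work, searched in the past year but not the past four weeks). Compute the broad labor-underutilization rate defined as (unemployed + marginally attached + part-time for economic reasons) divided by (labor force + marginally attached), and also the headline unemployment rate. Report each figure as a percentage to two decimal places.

Broad underutilization rate ≈ 8.58%; headline unemployment rate ≈ 5.15%.

Labor force = 208.10 + 11.29 = 219.39 million.
Numerator = 11.29 + 1.56 + 6.10 = 18.95 million.
Denominator = 219.39 + 1.56 = 220.95 million.
Broad rate = 18.95 / 220.95 = 8.58%.
Headline unemployment rate = 11.29 / 219.39 = 5.15%.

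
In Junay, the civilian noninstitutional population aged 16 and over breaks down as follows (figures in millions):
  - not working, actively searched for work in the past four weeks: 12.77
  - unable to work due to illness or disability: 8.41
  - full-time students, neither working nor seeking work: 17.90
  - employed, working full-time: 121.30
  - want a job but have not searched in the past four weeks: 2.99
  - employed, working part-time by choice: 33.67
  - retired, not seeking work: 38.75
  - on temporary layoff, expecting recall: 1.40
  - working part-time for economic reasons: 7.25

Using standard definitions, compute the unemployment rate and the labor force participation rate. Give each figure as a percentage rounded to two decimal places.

Employed = 121.30 + 33.67 + 7.25 = 162.22 million (anyone who worked, including part-time for economic reasons, counts as employed).
Unemployed = 12.77 + 1.40 = 14.17 million (jobless and actively searching, or on temporary layoff).
Labor force = 162.22 + 14.17 = 176.39 million.
Not in labor force = 8.41 + 17.90 + 2.99 + 38.75 = 68.05 million (those not working and not actively searching are outside the labor force — including those who want a job but have given up searching).
Civilian working-age population = 176.39 + 68.05 = 244.44 million.
Unemployment rate = 14.17 / 176.39 = 8.03%.
Labor force participation rate = 176.39 / 244.44 = 72.16%.

Unemployment rate ≈ 8.03%; labor force participation rate ≈ 72.16%.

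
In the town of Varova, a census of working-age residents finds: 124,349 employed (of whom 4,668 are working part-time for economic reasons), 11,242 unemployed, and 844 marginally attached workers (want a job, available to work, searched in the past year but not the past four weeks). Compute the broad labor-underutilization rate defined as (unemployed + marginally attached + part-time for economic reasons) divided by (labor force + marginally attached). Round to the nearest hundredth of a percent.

Broad underutilization rate ≈ 12.28%.

Labor force = 124,349 + 11,242 = 135,591.
Numerator = 11,242 + 844 + 4,668 = 16,754.
Denominator = 135,591 + 844 = 136,435.
Broad rate = 16,754 / 136,435 = 12.28%.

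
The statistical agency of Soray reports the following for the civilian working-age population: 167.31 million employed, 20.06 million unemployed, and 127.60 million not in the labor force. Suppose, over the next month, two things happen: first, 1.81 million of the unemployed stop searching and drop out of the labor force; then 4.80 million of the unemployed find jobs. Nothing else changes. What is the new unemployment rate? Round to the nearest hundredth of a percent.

New unemployment rate ≈ 7.25%.

Initially, labor force = 167.31 + 20.06 = 187.37 million, so u = 20.06/187.37 = 10.71%.
After the first change, unemployed and labor force both fall by 1.81 → E = 167.31, U = 18.25, labor force = 185.56 million.
After the second change, unemployed falls and employed rises by 4.80; labor force unchanged → E = 172.11, U = 13.45, labor force = 185.56 million.
New unemployment rate = 13.45 / 185.56 = 7.25%.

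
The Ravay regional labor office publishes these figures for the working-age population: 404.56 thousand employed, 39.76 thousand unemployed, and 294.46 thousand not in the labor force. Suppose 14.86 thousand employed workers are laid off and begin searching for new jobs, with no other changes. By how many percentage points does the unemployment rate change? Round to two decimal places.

The unemployment rate changes by +3.34 percentage points.

Initially, labor force = 404.56 + 39.76 = 444.32 thousand, so u = 39.76/444.32 = 8.95%.
After the change, employed falls and unemployed rises by 14.86; labor force unchanged → E = 389.70, U = 54.62, labor force = 444.32 thousand.
New unemployment rate = 54.62 / 444.32 = 12.29%.
Change = 12.29% − 8.95% = +3.34 percentage points.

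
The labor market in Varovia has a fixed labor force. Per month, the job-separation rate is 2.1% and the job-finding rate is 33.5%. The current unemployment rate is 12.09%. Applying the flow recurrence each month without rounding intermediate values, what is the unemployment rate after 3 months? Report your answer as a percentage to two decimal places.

With a fixed labor force, u_{t+1} = u_t + s·(1−u_t) − f·u_t = u_t·(1−s−f) + s.
Here 1−s−f = 0.644 and s = 0.021.
u_1 = 0.120900 × 0.644 + 0.021 = 0.098860.
u_2 = 0.098860 × 0.644 + 0.021 = 0.084666.
u_3 = 0.084666 × 0.644 + 0.021 = 0.075525.

Unemployment rate after three months ≈ 7.55%.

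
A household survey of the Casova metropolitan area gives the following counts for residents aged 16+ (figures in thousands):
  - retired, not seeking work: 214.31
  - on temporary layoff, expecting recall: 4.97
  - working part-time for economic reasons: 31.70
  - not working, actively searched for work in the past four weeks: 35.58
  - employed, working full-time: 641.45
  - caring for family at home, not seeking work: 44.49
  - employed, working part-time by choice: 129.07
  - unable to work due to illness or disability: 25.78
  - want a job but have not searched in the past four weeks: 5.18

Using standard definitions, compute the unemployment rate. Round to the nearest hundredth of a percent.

Employed = 31.70 + 641.45 + 129.07 = 802.22 thousand (anyone who worked, including part-time for economic reasons, counts as employed).
Unemployed = 4.97 + 35.58 = 40.55 thousand (jobless and actively searching, or on temporary layoff).
Labor force = 802.22 + 40.55 = 842.77 thousand.
Unemployment rate = 40.55 / 842.77 = 4.81%.

Unemployment rate ≈ 4.81%.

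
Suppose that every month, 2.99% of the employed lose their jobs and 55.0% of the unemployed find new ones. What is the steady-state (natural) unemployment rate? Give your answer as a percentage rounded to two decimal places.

At steady state the flows balance: s·E = f·U, so U/(E+U) = s/(s+f).
u* = 2.99 / (2.99 + 55.0) = 2.99 / 57.99 = 5.16%.

Steady-state unemployment rate ≈ 5.16%.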